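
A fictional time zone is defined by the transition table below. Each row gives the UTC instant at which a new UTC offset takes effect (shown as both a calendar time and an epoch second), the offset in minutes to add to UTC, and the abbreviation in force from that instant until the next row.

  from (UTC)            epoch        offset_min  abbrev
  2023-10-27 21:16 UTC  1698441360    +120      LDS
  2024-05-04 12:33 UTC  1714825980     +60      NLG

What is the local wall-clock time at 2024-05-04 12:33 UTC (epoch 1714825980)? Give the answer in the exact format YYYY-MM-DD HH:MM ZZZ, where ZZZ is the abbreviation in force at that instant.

Query: 2024-05-04 12:33 UTC
Rule 2/2 (NLG, +01:00): 2024-05-04 12:33 UTC ≤ query < +∞
12·60 + 33 + 60 = 813 min
813 = 0·1440 + 813; 813 = 13·60 + 33 → 13:33, same day
→ 2024-05-04 13:33 NLG

2024-05-04 13:33 NLG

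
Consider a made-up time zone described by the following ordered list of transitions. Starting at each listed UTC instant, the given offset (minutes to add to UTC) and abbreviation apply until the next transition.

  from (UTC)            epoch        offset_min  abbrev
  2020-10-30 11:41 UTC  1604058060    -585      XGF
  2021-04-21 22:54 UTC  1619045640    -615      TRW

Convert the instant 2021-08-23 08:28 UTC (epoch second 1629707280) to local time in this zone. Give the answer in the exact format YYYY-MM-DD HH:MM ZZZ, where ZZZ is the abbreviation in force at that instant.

2021-08-22 22:13 TRW

Query: 2021-08-23 08:28 UTC
Rule 2/2 (TRW, -10:15): 2021-04-21 22:54 UTC ≤ query < +∞
8·60 + 28 - 615 = -107 min
-107 = -1·1440 + 1333; 1333 = 22·60 + 13 → 22:13, 2021-08-23 - 1 day = 2021-08-22
→ 2021-08-22 22:13 TRW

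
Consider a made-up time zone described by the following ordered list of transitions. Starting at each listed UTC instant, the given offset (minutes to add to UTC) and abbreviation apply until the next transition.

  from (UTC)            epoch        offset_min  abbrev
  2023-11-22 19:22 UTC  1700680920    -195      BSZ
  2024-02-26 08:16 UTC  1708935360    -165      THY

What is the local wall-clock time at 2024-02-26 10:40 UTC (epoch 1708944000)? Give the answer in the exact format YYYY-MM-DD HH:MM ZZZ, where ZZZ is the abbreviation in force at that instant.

Query: 2024-02-26 10:40 UTC
Rule 2/2 (THY, -02:45): 2024-02-26 08:16 UTC ≤ query < +∞
10·60 + 40 - 165 = 475 min
475 = 0·1440 + 475; 475 = 7·60 + 55 → 07:55, same day
→ 2024-02-26 07:55 THY

2024-02-26 07:55 THY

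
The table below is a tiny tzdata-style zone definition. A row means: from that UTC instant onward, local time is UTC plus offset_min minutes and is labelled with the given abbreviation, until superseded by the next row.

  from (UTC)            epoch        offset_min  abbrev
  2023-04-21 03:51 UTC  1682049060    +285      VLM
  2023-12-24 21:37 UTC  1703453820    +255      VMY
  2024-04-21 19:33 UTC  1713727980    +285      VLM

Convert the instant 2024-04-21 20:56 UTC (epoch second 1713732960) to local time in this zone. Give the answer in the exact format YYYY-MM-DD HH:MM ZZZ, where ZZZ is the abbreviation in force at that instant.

2024-04-22 01:41 VLM

Query: 2024-04-21 20:56 UTC
Rule 3/3 (VLM, +04:45): 2024-04-21 19:33 UTC ≤ query < +∞
20·60 + 56 + 285 = 1541 min
1541 = 1·1440 + 101; 101 = 1·60 + 41 → 01:41, 2024-04-21 + 1 day = 2024-04-22
→ 2024-04-22 01:41 VLM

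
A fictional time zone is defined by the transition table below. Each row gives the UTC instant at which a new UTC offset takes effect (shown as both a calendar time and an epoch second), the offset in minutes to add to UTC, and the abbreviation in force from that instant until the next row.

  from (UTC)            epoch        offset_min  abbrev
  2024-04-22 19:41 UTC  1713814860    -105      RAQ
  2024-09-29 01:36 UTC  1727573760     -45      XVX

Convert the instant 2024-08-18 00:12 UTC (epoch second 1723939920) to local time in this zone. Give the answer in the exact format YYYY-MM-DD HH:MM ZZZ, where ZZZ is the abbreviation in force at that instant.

Query: 2024-08-18 00:12 UTC
Rule 1/2 (RAQ, -01:45): 2024-04-22 19:41 UTC ≤ query < 2024-09-29 01:36 UTC
0·60 + 12 - 105 = -93 min
-93 = -1·1440 + 1347; 1347 = 22·60 + 27 → 22:27, 2024-08-18 - 1 day = 2024-08-17
→ 2024-08-17 22:27 RAQ

2024-08-17 22:27 RAQ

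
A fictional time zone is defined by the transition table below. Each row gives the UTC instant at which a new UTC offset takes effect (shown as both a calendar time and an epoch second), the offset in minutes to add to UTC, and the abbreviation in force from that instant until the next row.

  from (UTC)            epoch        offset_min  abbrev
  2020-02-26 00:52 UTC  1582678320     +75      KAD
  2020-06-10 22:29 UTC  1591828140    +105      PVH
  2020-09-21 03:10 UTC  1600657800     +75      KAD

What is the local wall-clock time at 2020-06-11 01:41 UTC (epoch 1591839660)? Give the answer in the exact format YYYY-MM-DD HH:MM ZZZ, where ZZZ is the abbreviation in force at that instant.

Query: 2020-06-11 01:41 UTC
Rule 2/3 (PVH, +01:45): 2020-06-10 22:29 UTC ≤ query < 2020-09-21 03:10 UTC
1·60 + 41 + 105 = 206 min
206 = 0·1440 + 206; 206 = 3·60 + 26 → 03:26, same day
→ 2020-06-11 03:26 PVH

2020-06-11 03:26 PVH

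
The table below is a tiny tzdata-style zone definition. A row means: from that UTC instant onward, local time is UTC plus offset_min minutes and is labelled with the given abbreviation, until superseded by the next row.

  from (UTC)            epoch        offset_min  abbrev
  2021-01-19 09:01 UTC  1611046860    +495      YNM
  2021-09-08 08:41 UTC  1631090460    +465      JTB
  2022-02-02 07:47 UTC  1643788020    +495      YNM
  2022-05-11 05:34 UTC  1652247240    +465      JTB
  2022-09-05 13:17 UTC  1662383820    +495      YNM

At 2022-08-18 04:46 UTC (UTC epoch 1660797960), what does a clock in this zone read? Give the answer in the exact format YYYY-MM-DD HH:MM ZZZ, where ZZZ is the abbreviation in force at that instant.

2022-08-18 12:31 JTB

Query: 2022-08-18 04:46 UTC
Rule 4/5 (JTB, +07:45): 2022-05-11 05:34 UTC ≤ query < 2022-09-05 13:17 UTC
4·60 + 46 + 465 = 751 min
751 = 0·1440 + 751; 751 = 12·60 + 31 → 12:31, same day
→ 2022-08-18 12:31 JTB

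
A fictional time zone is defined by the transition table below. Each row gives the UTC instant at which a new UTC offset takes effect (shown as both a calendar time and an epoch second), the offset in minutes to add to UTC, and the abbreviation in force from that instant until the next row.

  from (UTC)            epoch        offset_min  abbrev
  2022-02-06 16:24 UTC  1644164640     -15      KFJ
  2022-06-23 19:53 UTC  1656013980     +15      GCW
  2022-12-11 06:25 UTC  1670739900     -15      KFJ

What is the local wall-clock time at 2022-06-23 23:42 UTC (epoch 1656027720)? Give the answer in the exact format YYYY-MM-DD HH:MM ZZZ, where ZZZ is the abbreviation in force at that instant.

Query: 2022-06-23 23:42 UTC
Rule 2/3 (GCW, +00:15): 2022-06-23 19:53 UTC ≤ query < 2022-12-11 06:25 UTC
23·60 + 42 + 15 = 1437 min
1437 = 0·1440 + 1437; 1437 = 23·60 + 57 → 23:57, same day
→ 2022-06-23 23:57 GCW

2022-06-23 23:57 GCW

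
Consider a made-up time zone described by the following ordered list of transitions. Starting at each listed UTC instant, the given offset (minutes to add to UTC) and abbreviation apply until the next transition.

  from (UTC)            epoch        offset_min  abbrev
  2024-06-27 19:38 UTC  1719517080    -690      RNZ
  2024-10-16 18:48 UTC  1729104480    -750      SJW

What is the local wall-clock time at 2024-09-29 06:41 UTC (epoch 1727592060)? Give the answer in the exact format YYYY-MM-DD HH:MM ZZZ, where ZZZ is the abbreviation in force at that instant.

2024-09-28 19:11 RNZ

Query: 2024-09-29 06:41 UTC
Rule 1/2 (RNZ, -11:30): 2024-06-27 19:38 UTC ≤ query < 2024-10-16 18:48 UTC
6·60 + 41 - 690 = -289 min
-289 = -1·1440 + 1151; 1151 = 19·60 + 11 → 19:11, 2024-09-29 - 1 day = 2024-09-28
→ 2024-09-28 19:11 RNZ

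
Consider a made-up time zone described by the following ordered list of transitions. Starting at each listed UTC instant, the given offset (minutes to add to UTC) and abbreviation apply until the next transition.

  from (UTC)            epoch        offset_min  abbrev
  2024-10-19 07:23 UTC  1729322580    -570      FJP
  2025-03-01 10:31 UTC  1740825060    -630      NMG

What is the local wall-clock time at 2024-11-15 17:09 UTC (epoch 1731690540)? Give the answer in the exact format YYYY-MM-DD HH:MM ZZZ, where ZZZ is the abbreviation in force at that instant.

2024-11-15 07:39 FJP

Query: 2024-11-15 17:09 UTC
Rule 1/2 (FJP, -09:30): 2024-10-19 07:23 UTC ≤ query < 2025-03-01 10:31 UTC
17·60 + 9 - 570 = 459 min
459 = 0·1440 + 459; 459 = 7·60 + 39 → 07:39, same day
→ 2024-11-15 07:39 FJP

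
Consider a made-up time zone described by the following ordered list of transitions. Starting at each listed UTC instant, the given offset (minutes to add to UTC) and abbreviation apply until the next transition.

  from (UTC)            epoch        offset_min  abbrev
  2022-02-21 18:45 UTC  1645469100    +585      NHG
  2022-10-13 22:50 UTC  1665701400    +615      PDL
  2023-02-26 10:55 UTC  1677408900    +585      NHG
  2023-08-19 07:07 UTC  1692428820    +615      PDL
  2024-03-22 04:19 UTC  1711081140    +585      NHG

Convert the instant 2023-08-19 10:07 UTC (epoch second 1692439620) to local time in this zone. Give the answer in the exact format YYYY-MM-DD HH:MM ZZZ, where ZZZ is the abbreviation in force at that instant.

Query: 2023-08-19 10:07 UTC
Rule 4/5 (PDL, +10:15): 2023-08-19 07:07 UTC ≤ query < 2024-03-22 04:19 UTC
10·60 + 7 + 615 = 1222 min
1222 = 0·1440 + 1222; 1222 = 20·60 + 22 → 20:22, same day
→ 2023-08-19 20:22 PDL

2023-08-19 20:22 PDL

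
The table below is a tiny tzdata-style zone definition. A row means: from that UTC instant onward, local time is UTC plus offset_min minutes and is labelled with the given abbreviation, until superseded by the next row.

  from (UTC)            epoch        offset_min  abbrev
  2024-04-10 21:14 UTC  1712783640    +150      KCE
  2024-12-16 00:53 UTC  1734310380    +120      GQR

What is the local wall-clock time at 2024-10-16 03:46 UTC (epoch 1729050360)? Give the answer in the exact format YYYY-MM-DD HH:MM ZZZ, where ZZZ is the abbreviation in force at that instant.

Query: 2024-10-16 03:46 UTC
Rule 1/2 (KCE, +02:30): 2024-04-10 21:14 UTC ≤ query < 2024-12-16 00:53 UTC
3·60 + 46 + 150 = 376 min
376 = 0·1440 + 376; 376 = 6·60 + 16 → 06:16, same day
→ 2024-10-16 06:16 KCE

2024-10-16 06:16 KCE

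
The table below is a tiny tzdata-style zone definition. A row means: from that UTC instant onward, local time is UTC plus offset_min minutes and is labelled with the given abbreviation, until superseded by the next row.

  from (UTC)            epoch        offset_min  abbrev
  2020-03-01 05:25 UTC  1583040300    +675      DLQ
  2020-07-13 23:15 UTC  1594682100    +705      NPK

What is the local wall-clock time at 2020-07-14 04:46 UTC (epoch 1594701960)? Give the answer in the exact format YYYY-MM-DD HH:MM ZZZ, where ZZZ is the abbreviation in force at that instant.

Query: 2020-07-14 04:46 UTC
Rule 2/2 (NPK, +11:45): 2020-07-13 23:15 UTC ≤ query < +∞
4·60 + 46 + 705 = 991 min
991 = 0·1440 + 991; 991 = 16·60 + 31 → 16:31, same day
→ 2020-07-14 16:31 NPK

2020-07-14 16:31 NPK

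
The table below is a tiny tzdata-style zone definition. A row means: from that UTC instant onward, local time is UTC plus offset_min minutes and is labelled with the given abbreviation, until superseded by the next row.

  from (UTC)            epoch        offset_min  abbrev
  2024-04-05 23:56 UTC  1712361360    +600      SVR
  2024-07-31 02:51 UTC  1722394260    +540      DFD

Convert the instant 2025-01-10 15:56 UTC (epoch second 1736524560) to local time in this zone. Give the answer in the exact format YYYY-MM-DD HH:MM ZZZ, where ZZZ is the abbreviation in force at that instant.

2025-01-11 00:56 DFD

Query: 2025-01-10 15:56 UTC
Rule 2/2 (DFD, +09:00): 2024-07-31 02:51 UTC ≤ query < +∞
15·60 + 56 + 540 = 1496 min
1496 = 1·1440 + 56; 56 = 0·60 + 56 → 00:56, 2025-01-10 + 1 day = 2025-01-11
→ 2025-01-11 00:56 DFD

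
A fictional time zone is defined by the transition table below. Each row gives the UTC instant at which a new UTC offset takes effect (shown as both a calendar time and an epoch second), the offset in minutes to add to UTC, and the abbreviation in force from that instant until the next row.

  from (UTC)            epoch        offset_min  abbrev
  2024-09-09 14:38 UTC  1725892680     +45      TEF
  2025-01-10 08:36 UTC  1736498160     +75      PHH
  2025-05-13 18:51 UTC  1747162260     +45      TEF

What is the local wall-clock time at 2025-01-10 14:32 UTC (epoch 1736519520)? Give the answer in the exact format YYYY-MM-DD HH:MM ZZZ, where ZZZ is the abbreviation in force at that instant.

Query: 2025-01-10 14:32 UTC
Rule 2/3 (PHH, +01:15): 2025-01-10 08:36 UTC ≤ query < 2025-05-13 18:51 UTC
14·60 + 32 + 75 = 947 min
947 = 0·1440 + 947; 947 = 15·60 + 47 → 15:47, same day
→ 2025-01-10 15:47 PHH

2025-01-10 15:47 PHH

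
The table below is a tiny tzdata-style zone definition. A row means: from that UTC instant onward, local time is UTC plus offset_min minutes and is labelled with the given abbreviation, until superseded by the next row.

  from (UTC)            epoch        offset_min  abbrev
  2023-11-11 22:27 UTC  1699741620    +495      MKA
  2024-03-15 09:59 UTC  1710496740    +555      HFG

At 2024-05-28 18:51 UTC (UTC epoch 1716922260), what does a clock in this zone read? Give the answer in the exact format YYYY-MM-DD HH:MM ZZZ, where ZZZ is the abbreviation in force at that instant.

Query: 2024-05-28 18:51 UTC
Rule 2/2 (HFG, +09:15): 2024-03-15 09:59 UTC ≤ query < +∞
18·60 + 51 + 555 = 1686 min
1686 = 1·1440 + 246; 246 = 4·60 + 6 → 04:06, 2024-05-28 + 1 day = 2024-05-29
→ 2024-05-29 04:06 HFG

2024-05-29 04:06 HFG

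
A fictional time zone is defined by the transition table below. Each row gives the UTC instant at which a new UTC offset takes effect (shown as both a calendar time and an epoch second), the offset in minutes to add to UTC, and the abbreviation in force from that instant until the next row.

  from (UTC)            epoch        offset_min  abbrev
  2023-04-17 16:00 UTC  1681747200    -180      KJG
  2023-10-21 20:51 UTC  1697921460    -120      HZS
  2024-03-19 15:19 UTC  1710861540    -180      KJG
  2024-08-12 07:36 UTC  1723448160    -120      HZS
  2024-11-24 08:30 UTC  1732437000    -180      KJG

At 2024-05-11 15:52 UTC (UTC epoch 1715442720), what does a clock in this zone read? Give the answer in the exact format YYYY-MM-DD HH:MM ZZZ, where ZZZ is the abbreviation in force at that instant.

Query: 2024-05-11 15:52 UTC
Rule 3/5 (KJG, -03:00): 2024-03-19 15:19 UTC ≤ query < 2024-08-12 07:36 UTC
15·60 + 52 - 180 = 772 min
772 = 0·1440 + 772; 772 = 12·60 + 52 → 12:52, same day
→ 2024-05-11 12:52 KJG

2024-05-11 12:52 KJG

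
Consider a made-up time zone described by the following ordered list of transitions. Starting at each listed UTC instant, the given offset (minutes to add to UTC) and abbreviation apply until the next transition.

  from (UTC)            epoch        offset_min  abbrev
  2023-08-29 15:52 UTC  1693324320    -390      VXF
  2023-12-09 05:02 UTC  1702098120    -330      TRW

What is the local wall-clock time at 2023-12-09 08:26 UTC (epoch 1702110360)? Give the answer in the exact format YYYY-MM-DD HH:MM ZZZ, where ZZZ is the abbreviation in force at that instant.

2023-12-09 02:56 TRW

Query: 2023-12-09 08:26 UTC
Rule 2/2 (TRW, -05:30): 2023-12-09 05:02 UTC ≤ query < +∞
8·60 + 26 - 330 = 176 min
176 = 0·1440 + 176; 176 = 2·60 + 56 → 02:56, same day
→ 2023-12-09 02:56 TRW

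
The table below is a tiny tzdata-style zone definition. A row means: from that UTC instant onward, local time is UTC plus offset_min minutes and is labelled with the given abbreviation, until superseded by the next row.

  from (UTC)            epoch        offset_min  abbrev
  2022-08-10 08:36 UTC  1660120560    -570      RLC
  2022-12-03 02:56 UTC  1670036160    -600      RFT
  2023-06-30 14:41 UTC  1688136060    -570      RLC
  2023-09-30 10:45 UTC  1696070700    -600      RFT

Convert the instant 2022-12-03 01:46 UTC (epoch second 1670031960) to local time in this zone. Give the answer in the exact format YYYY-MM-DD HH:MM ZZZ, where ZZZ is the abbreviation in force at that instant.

Query: 2022-12-03 01:46 UTC
Rule 1/4 (RLC, -09:30): 2022-08-10 08:36 UTC ≤ query < 2022-12-03 02:56 UTC
1·60 + 46 - 570 = -464 min
-464 = -1·1440 + 976; 976 = 16·60 + 16 → 16:16, 2022-12-03 - 1 day = 2022-12-02
→ 2022-12-02 16:16 RLC

2022-12-02 16:16 RLC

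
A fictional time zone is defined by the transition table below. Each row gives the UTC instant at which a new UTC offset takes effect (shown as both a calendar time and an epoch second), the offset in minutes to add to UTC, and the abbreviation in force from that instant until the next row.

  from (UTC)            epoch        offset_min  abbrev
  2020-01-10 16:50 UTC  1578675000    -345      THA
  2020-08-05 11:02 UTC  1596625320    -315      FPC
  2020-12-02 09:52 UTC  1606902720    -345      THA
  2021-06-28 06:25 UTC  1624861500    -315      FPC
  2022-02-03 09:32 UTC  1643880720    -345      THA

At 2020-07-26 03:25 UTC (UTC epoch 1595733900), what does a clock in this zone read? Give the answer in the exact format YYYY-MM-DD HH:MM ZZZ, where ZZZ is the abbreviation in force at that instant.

2020-07-25 21:40 THA

Query: 2020-07-26 03:25 UTC
Rule 1/5 (THA, -05:45): 2020-01-10 16:50 UTC ≤ query < 2020-08-05 11:02 UTC
3·60 + 25 - 345 = -140 min
-140 = -1·1440 + 1300; 1300 = 21·60 + 40 → 21:40, 2020-07-26 - 1 day = 2020-07-25
→ 2020-07-25 21:40 THA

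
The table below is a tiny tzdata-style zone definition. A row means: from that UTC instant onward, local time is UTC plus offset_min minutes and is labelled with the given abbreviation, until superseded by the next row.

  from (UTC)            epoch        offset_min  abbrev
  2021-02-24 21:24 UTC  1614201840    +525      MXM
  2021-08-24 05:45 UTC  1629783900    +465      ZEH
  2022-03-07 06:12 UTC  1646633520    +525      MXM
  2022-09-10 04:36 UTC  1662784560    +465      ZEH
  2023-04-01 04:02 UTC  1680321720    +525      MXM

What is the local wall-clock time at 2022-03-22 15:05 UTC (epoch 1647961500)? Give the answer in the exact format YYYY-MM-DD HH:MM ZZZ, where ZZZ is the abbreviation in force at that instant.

Query: 2022-03-22 15:05 UTC
Rule 3/5 (MXM, +08:45): 2022-03-07 06:12 UTC ≤ query < 2022-09-10 04:36 UTC
15·60 + 5 + 525 = 1430 min
1430 = 0·1440 + 1430; 1430 = 23·60 + 50 → 23:50, same day
→ 2022-03-22 23:50 MXM

2022-03-22 23:50 MXM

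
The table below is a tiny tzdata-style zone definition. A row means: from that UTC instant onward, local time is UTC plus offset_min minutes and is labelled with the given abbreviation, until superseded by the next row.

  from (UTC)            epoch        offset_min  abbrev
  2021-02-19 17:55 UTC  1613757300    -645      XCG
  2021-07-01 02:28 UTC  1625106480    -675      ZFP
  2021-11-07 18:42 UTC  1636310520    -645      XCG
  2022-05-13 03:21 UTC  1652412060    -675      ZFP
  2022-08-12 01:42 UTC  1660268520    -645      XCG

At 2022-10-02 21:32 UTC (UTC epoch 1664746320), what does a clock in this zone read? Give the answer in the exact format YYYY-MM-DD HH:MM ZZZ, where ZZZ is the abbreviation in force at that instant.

2022-10-02 10:47 XCG

Query: 2022-10-02 21:32 UTC
Rule 5/5 (XCG, -10:45): 2022-08-12 01:42 UTC ≤ query < +∞
21·60 + 32 - 645 = 647 min
647 = 0·1440 + 647; 647 = 10·60 + 47 → 10:47, same day
→ 2022-10-02 10:47 XCG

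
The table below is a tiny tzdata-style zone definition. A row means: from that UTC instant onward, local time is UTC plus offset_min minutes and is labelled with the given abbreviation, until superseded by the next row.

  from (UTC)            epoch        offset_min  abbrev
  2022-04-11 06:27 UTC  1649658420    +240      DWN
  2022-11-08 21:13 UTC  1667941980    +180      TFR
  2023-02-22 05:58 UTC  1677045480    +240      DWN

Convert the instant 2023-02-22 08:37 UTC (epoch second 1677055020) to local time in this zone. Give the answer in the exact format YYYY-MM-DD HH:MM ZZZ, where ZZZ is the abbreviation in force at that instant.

Query: 2023-02-22 08:37 UTC
Rule 3/3 (DWN, +04:00): 2023-02-22 05:58 UTC ≤ query < +∞
8·60 + 37 + 240 = 757 min
757 = 0·1440 + 757; 757 = 12·60 + 37 → 12:37, same day
→ 2023-02-22 12:37 DWN

2023-02-22 12:37 DWN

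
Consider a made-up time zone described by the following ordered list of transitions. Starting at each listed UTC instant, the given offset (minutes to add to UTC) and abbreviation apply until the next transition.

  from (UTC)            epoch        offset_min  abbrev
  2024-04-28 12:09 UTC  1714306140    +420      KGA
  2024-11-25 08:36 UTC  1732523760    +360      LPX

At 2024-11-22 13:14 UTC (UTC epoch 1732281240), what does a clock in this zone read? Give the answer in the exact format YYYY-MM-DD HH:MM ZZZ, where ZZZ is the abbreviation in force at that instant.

2024-11-22 20:14 KGA

Query: 2024-11-22 13:14 UTC
Rule 1/2 (KGA, +07:00): 2024-04-28 12:09 UTC ≤ query < 2024-11-25 08:36 UTC
13·60 + 14 + 420 = 1214 min
1214 = 0·1440 + 1214; 1214 = 20·60 + 14 → 20:14, same day
→ 2024-11-22 20:14 KGA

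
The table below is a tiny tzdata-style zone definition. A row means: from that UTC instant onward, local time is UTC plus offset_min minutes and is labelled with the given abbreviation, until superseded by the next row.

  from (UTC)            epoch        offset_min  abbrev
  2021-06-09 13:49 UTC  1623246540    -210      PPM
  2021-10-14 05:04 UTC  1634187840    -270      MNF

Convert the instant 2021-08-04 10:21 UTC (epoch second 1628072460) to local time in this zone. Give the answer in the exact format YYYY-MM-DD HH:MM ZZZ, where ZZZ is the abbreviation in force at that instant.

2021-08-04 06:51 PPM

Query: 2021-08-04 10:21 UTC
Rule 1/2 (PPM, -03:30): 2021-06-09 13:49 UTC ≤ query < 2021-10-14 05:04 UTC
10·60 + 21 - 210 = 411 min
411 = 0·1440 + 411; 411 = 6·60 + 51 → 06:51, same day
→ 2021-08-04 06:51 PPM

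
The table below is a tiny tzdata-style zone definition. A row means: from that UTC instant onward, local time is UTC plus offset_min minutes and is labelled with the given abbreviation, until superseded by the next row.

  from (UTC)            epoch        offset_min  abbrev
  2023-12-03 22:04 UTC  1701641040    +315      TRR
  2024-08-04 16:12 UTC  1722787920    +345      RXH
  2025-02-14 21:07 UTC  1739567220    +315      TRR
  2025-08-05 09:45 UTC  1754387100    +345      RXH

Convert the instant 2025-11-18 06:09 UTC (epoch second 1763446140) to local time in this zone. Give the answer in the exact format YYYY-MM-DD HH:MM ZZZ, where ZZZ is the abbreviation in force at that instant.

2025-11-18 11:54 RXH

Query: 2025-11-18 06:09 UTC
Rule 4/4 (RXH, +05:45): 2025-08-05 09:45 UTC ≤ query < +∞
6·60 + 9 + 345 = 714 min
714 = 0·1440 + 714; 714 = 11·60 + 54 → 11:54, same day
→ 2025-11-18 11:54 RXH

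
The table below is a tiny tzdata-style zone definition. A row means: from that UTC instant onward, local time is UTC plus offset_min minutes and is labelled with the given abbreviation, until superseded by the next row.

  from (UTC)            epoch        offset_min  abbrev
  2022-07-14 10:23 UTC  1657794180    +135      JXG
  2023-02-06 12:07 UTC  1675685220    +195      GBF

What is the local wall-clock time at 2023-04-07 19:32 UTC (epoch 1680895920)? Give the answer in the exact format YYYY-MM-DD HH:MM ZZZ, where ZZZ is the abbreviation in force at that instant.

Query: 2023-04-07 19:32 UTC
Rule 2/2 (GBF, +03:15): 2023-02-06 12:07 UTC ≤ query < +∞
19·60 + 32 + 195 = 1367 min
1367 = 0·1440 + 1367; 1367 = 22·60 + 47 → 22:47, same day
→ 2023-04-07 22:47 GBF

2023-04-07 22:47 GBF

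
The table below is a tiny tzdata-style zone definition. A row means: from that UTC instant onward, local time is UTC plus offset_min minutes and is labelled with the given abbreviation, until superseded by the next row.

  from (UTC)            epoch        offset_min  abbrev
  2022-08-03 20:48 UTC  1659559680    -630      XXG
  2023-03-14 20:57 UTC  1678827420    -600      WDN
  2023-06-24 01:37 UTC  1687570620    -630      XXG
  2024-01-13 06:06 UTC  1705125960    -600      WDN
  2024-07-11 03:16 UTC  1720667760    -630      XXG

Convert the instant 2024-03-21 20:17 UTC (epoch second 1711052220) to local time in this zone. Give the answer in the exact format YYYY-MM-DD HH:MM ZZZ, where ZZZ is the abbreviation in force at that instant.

Query: 2024-03-21 20:17 UTC
Rule 4/5 (WDN, -10:00): 2024-01-13 06:06 UTC ≤ query < 2024-07-11 03:16 UTC
20·60 + 17 - 600 = 617 min
617 = 0·1440 + 617; 617 = 10·60 + 17 → 10:17, same day
→ 2024-03-21 10:17 WDN

2024-03-21 10:17 WDN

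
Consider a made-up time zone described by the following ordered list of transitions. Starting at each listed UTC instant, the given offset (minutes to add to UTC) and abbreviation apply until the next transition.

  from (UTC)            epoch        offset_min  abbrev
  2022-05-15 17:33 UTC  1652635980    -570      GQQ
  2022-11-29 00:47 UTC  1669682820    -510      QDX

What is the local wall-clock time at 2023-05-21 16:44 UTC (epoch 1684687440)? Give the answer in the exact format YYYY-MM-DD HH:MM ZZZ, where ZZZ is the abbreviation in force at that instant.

Query: 2023-05-21 16:44 UTC
Rule 2/2 (QDX, -08:30): 2022-11-29 00:47 UTC ≤ query < +∞
16·60 + 44 - 510 = 494 min
494 = 0·1440 + 494; 494 = 8·60 + 14 → 08:14, same day
→ 2023-05-21 08:14 QDX

2023-05-21 08:14 QDX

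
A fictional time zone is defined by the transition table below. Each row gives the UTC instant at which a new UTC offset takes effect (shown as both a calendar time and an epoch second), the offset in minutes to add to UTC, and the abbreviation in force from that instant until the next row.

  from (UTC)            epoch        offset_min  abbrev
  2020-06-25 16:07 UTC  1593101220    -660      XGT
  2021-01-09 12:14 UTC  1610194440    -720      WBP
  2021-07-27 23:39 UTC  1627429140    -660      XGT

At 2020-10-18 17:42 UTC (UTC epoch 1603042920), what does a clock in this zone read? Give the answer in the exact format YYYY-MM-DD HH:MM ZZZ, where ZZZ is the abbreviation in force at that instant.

2020-10-18 06:42 XGT

Query: 2020-10-18 17:42 UTC
Rule 1/3 (XGT, -11:00): 2020-06-25 16:07 UTC ≤ query < 2021-01-09 12:14 UTC
17·60 + 42 - 660 = 402 min
402 = 0·1440 + 402; 402 = 6·60 + 42 → 06:42, same day
→ 2020-10-18 06:42 XGT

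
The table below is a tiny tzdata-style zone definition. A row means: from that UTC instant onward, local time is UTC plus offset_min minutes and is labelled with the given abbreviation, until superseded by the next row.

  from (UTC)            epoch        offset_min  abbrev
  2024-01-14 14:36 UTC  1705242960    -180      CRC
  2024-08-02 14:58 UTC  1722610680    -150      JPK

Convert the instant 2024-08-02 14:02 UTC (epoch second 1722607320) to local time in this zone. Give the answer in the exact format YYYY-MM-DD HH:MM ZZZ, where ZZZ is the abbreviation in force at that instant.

2024-08-02 11:02 CRC

Query: 2024-08-02 14:02 UTC
Rule 1/2 (CRC, -03:00): 2024-01-14 14:36 UTC ≤ query < 2024-08-02 14:58 UTC
14·60 + 2 - 180 = 662 min
662 = 0·1440 + 662; 662 = 11·60 + 2 → 11:02, same day
→ 2024-08-02 11:02 CRC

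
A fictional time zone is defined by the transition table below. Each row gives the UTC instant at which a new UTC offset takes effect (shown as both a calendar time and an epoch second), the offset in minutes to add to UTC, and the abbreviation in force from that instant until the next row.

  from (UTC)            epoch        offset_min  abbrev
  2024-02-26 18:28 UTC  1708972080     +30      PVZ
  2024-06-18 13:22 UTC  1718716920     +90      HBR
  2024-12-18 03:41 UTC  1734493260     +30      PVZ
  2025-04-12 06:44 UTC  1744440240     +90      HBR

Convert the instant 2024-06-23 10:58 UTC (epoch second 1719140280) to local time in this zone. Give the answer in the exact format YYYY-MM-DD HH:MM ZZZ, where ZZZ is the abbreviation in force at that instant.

Query: 2024-06-23 10:58 UTC
Rule 2/4 (HBR, +01:30): 2024-06-18 13:22 UTC ≤ query < 2024-12-18 03:41 UTC
10·60 + 58 + 90 = 748 min
748 = 0·1440 + 748; 748 = 12·60 + 28 → 12:28, same day
→ 2024-06-23 12:28 HBR

2024-06-23 12:28 HBR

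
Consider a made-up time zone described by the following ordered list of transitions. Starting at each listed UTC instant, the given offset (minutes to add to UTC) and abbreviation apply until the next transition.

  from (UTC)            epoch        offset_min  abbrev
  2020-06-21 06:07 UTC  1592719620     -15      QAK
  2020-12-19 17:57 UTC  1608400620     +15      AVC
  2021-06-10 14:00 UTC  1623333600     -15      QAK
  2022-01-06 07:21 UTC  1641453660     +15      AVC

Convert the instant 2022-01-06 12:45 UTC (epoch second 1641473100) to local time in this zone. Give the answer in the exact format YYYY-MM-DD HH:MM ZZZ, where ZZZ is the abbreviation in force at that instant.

Query: 2022-01-06 12:45 UTC
Rule 4/4 (AVC, +00:15): 2022-01-06 07:21 UTC ≤ query < +∞
12·60 + 45 + 15 = 780 min
780 = 0·1440 + 780; 780 = 13·60 + 0 → 13:00, same day
→ 2022-01-06 13:00 AVC

2022-01-06 13:00 AVC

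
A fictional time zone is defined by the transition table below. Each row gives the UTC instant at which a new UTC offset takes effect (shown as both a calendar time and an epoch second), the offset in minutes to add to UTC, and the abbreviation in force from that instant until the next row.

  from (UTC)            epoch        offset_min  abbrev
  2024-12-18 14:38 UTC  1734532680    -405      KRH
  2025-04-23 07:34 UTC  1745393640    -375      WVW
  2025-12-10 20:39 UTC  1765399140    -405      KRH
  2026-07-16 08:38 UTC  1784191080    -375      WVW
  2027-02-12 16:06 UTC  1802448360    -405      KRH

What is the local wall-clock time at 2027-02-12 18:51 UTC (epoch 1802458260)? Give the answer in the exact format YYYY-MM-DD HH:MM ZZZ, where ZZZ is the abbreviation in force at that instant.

Query: 2027-02-12 18:51 UTC
Rule 5/5 (KRH, -06:45): 2027-02-12 16:06 UTC ≤ query < +∞
18·60 + 51 - 405 = 726 min
726 = 0·1440 + 726; 726 = 12·60 + 6 → 12:06, same day
→ 2027-02-12 12:06 KRH

2027-02-12 12:06 KRH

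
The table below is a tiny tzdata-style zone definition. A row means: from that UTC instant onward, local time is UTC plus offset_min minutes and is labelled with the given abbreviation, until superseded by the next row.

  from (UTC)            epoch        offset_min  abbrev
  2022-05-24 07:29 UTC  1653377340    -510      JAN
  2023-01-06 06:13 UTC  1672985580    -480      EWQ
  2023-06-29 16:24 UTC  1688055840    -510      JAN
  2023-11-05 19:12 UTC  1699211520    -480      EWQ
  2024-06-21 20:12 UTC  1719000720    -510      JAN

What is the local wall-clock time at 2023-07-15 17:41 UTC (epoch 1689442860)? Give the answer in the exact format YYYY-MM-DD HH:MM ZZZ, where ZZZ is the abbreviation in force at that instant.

2023-07-15 09:11 JAN

Query: 2023-07-15 17:41 UTC
Rule 3/5 (JAN, -08:30): 2023-06-29 16:24 UTC ≤ query < 2023-11-05 19:12 UTC
17·60 + 41 - 510 = 551 min
551 = 0·1440 + 551; 551 = 9·60 + 11 → 09:11, same day
→ 2023-07-15 09:11 JAN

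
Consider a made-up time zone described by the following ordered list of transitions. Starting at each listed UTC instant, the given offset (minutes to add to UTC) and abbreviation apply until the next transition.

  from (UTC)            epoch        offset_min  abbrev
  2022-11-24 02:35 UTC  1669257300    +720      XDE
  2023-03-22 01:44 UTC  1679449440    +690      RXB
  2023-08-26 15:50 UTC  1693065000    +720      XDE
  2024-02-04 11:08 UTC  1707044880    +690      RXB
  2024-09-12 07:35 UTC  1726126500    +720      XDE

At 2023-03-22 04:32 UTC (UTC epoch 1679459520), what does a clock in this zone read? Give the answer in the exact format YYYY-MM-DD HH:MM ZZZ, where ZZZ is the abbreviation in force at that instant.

Query: 2023-03-22 04:32 UTC
Rule 2/5 (RXB, +11:30): 2023-03-22 01:44 UTC ≤ query < 2023-08-26 15:50 UTC
4·60 + 32 + 690 = 962 min
962 = 0·1440 + 962; 962 = 16·60 + 2 → 16:02, same day
→ 2023-03-22 16:02 RXB

2023-03-22 16:02 RXB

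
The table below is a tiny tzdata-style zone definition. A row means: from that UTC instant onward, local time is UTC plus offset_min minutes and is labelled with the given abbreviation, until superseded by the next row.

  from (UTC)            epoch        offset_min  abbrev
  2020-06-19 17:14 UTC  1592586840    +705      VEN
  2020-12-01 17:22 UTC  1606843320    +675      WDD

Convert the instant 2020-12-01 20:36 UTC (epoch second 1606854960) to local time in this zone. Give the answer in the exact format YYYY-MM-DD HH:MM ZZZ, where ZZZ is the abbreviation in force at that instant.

2020-12-02 07:51 WDD

Query: 2020-12-01 20:36 UTC
Rule 2/2 (WDD, +11:15): 2020-12-01 17:22 UTC ≤ query < +∞
20·60 + 36 + 675 = 1911 min
1911 = 1·1440 + 471; 471 = 7·60 + 51 → 07:51, 2020-12-01 + 1 day = 2020-12-02
→ 2020-12-02 07:51 WDD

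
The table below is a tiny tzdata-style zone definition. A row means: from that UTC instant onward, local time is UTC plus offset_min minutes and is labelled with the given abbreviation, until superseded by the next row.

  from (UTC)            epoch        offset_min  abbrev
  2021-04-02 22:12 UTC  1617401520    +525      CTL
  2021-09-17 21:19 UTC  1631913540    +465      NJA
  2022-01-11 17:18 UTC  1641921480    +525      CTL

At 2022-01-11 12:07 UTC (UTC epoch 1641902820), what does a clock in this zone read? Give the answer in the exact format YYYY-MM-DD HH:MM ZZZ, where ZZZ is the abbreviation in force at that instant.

2022-01-11 19:52 NJA

Query: 2022-01-11 12:07 UTC
Rule 2/3 (NJA, +07:45): 2021-09-17 21:19 UTC ≤ query < 2022-01-11 17:18 UTC
12·60 + 7 + 465 = 1192 min
1192 = 0·1440 + 1192; 1192 = 19·60 + 52 → 19:52, same day
→ 2022-01-11 19:52 NJA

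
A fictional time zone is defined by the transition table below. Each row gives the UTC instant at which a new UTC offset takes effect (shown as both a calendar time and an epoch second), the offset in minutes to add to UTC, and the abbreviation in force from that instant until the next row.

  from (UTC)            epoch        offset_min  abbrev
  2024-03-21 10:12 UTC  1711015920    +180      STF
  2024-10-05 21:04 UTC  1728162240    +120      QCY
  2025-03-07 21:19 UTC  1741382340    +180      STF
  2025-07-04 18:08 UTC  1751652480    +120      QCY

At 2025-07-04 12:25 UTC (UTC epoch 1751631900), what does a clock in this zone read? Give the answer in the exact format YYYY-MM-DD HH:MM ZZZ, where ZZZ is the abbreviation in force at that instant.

2025-07-04 15:25 STF

Query: 2025-07-04 12:25 UTC
Rule 3/4 (STF, +03:00): 2025-03-07 21:19 UTC ≤ query < 2025-07-04 18:08 UTC
12·60 + 25 + 180 = 925 min
925 = 0·1440 + 925; 925 = 15·60 + 25 → 15:25, same day
→ 2025-07-04 15:25 STF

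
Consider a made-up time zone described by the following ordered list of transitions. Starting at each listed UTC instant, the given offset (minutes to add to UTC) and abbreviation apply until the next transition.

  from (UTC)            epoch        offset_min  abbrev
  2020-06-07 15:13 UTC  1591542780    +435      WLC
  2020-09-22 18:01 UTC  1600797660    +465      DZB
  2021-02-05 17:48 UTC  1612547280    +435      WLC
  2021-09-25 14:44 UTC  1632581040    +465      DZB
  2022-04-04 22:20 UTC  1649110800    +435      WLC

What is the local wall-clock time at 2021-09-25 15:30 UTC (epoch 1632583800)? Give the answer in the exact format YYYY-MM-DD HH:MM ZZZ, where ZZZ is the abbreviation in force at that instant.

2021-09-25 23:15 DZB

Query: 2021-09-25 15:30 UTC
Rule 4/5 (DZB, +07:45): 2021-09-25 14:44 UTC ≤ query < 2022-04-04 22:20 UTC
15·60 + 30 + 465 = 1395 min
1395 = 0·1440 + 1395; 1395 = 23·60 + 15 → 23:15, same day
→ 2021-09-25 23:15 DZB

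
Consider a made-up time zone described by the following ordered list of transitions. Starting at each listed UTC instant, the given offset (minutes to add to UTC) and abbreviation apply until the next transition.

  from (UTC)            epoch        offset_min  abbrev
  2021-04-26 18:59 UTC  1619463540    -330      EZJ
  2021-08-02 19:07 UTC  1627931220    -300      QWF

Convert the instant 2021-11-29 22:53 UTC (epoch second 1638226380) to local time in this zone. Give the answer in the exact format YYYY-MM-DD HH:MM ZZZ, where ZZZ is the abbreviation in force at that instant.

2021-11-29 17:53 QWF

Query: 2021-11-29 22:53 UTC
Rule 2/2 (QWF, -05:00): 2021-08-02 19:07 UTC ≤ query < +∞
22·60 + 53 - 300 = 1073 min
1073 = 0·1440 + 1073; 1073 = 17·60 + 53 → 17:53, same day
→ 2021-11-29 17:53 QWF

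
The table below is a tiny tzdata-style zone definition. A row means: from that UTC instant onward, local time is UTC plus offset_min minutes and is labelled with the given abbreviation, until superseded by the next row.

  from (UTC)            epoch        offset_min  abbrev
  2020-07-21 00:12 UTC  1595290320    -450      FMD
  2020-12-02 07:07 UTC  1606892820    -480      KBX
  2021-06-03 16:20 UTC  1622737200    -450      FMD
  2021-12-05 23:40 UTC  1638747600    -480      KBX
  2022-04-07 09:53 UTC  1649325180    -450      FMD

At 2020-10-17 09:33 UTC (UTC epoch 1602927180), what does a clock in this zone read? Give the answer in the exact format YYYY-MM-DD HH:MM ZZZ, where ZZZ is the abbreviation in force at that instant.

2020-10-17 02:03 FMD

Query: 2020-10-17 09:33 UTC
Rule 1/5 (FMD, -07:30): 2020-07-21 00:12 UTC ≤ query < 2020-12-02 07:07 UTC
9·60 + 33 - 450 = 123 min
123 = 0·1440 + 123; 123 = 2·60 + 3 → 02:03, same day
→ 2020-10-17 02:03 FMD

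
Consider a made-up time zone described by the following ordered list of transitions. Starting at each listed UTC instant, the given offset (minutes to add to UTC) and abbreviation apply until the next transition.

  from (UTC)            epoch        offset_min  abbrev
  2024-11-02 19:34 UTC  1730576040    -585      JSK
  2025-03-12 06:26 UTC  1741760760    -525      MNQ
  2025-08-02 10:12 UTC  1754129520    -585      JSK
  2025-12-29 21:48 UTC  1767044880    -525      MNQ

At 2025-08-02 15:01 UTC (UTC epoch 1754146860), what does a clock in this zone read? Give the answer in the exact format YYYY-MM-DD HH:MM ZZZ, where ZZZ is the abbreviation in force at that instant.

Query: 2025-08-02 15:01 UTC
Rule 3/4 (JSK, -09:45): 2025-08-02 10:12 UTC ≤ query < 2025-12-29 21:48 UTC
15·60 + 1 - 585 = 316 min
316 = 0·1440 + 316; 316 = 5·60 + 16 → 05:16, same day
→ 2025-08-02 05:16 JSK

2025-08-02 05:16 JSK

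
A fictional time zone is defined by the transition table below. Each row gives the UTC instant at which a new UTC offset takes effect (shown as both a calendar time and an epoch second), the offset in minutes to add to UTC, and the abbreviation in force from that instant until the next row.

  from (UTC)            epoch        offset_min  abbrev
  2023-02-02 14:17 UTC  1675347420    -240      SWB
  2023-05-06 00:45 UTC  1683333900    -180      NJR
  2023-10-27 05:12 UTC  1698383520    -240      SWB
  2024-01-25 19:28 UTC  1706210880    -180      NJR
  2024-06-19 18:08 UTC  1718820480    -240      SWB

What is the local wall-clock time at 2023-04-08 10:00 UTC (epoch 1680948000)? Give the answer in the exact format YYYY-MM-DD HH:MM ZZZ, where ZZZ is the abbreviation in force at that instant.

Query: 2023-04-08 10:00 UTC
Rule 1/5 (SWB, -04:00): 2023-02-02 14:17 UTC ≤ query < 2023-05-06 00:45 UTC
10·60 + 0 - 240 = 360 min
360 = 0·1440 + 360; 360 = 6·60 + 0 → 06:00, same day
→ 2023-04-08 06:00 SWB

2023-04-08 06:00 SWB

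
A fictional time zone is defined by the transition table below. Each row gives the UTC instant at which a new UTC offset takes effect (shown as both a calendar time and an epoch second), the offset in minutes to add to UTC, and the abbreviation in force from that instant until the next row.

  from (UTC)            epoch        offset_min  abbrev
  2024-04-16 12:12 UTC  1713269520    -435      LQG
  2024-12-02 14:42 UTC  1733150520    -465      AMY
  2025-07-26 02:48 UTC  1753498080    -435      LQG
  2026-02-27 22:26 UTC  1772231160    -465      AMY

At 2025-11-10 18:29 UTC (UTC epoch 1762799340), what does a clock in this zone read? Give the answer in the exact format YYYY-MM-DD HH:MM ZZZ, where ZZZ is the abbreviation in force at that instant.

2025-11-10 11:14 LQG

Query: 2025-11-10 18:29 UTC
Rule 3/4 (LQG, -07:15): 2025-07-26 02:48 UTC ≤ query < 2026-02-27 22:26 UTC
18·60 + 29 - 435 = 674 min
674 = 0·1440 + 674; 674 = 11·60 + 14 → 11:14, same day
→ 2025-11-10 11:14 LQG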